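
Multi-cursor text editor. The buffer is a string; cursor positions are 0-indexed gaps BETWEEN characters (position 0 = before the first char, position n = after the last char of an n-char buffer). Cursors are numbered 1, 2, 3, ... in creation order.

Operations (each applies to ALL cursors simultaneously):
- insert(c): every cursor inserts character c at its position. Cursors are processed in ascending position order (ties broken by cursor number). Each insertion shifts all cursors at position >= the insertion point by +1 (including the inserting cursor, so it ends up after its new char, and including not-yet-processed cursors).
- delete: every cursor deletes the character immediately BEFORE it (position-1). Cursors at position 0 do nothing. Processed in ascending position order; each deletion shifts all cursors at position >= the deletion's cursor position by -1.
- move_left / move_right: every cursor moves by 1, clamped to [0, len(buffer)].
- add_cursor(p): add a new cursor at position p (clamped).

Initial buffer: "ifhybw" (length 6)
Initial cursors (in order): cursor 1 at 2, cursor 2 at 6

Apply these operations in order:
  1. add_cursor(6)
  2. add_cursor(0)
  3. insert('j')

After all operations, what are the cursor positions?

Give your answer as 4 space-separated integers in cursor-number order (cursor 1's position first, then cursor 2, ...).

After op 1 (add_cursor(6)): buffer="ifhybw" (len 6), cursors c1@2 c2@6 c3@6, authorship ......
After op 2 (add_cursor(0)): buffer="ifhybw" (len 6), cursors c4@0 c1@2 c2@6 c3@6, authorship ......
After op 3 (insert('j')): buffer="jifjhybwjj" (len 10), cursors c4@1 c1@4 c2@10 c3@10, authorship 4..1....23

Answer: 4 10 10 1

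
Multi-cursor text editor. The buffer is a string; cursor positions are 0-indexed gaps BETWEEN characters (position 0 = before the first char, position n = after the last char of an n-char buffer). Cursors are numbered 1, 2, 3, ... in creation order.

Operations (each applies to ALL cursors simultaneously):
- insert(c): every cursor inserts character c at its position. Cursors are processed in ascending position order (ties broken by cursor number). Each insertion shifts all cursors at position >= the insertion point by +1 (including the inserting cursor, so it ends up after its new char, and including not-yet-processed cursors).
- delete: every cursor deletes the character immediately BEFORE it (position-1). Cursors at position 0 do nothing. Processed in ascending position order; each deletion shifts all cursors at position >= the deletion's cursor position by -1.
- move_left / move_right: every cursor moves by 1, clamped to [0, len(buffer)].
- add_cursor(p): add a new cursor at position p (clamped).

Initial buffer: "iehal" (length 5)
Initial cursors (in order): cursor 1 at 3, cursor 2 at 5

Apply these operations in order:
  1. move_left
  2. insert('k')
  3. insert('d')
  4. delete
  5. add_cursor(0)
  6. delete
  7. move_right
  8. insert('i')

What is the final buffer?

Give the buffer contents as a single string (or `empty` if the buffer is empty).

Answer: iiehiali

Derivation:
After op 1 (move_left): buffer="iehal" (len 5), cursors c1@2 c2@4, authorship .....
After op 2 (insert('k')): buffer="iekhakl" (len 7), cursors c1@3 c2@6, authorship ..1..2.
After op 3 (insert('d')): buffer="iekdhakdl" (len 9), cursors c1@4 c2@8, authorship ..11..22.
After op 4 (delete): buffer="iekhakl" (len 7), cursors c1@3 c2@6, authorship ..1..2.
After op 5 (add_cursor(0)): buffer="iekhakl" (len 7), cursors c3@0 c1@3 c2@6, authorship ..1..2.
After op 6 (delete): buffer="iehal" (len 5), cursors c3@0 c1@2 c2@4, authorship .....
After op 7 (move_right): buffer="iehal" (len 5), cursors c3@1 c1@3 c2@5, authorship .....
After op 8 (insert('i')): buffer="iiehiali" (len 8), cursors c3@2 c1@5 c2@8, authorship .3..1..2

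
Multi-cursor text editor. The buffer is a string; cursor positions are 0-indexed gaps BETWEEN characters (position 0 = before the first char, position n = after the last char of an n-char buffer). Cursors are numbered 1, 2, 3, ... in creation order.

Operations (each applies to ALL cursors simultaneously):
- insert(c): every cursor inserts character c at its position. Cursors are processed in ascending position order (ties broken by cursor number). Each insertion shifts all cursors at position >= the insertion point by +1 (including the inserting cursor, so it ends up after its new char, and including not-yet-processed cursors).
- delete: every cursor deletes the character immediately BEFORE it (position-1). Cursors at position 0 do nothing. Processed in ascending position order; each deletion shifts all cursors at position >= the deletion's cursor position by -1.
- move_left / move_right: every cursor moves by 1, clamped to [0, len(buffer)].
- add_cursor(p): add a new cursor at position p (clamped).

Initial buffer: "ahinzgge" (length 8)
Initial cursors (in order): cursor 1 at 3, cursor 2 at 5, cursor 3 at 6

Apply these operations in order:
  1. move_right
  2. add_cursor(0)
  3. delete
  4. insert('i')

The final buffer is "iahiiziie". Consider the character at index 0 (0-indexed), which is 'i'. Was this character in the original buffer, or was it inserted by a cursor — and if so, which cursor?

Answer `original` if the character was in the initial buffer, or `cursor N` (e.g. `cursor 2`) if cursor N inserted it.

After op 1 (move_right): buffer="ahinzgge" (len 8), cursors c1@4 c2@6 c3@7, authorship ........
After op 2 (add_cursor(0)): buffer="ahinzgge" (len 8), cursors c4@0 c1@4 c2@6 c3@7, authorship ........
After op 3 (delete): buffer="ahize" (len 5), cursors c4@0 c1@3 c2@4 c3@4, authorship .....
After op 4 (insert('i')): buffer="iahiiziie" (len 9), cursors c4@1 c1@5 c2@8 c3@8, authorship 4...1.23.
Authorship (.=original, N=cursor N): 4 . . . 1 . 2 3 .
Index 0: author = 4

Answer: cursor 4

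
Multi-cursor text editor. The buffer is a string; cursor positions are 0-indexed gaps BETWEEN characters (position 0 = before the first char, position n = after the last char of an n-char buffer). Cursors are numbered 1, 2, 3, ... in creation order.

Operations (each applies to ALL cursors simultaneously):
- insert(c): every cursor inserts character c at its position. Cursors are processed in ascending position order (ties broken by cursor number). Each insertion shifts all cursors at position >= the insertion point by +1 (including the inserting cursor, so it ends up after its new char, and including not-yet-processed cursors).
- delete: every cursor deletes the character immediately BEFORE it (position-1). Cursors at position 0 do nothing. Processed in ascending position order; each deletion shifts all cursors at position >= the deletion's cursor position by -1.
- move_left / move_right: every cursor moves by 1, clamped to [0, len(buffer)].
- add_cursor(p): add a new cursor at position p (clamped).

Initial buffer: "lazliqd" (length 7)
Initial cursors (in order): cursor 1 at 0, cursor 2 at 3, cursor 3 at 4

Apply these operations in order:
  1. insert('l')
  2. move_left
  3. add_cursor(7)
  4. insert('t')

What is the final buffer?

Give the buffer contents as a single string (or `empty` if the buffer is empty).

After op 1 (insert('l')): buffer="llazllliqd" (len 10), cursors c1@1 c2@5 c3@7, authorship 1...2.3...
After op 2 (move_left): buffer="llazllliqd" (len 10), cursors c1@0 c2@4 c3@6, authorship 1...2.3...
After op 3 (add_cursor(7)): buffer="llazllliqd" (len 10), cursors c1@0 c2@4 c3@6 c4@7, authorship 1...2.3...
After op 4 (insert('t')): buffer="tllaztlltltiqd" (len 14), cursors c1@1 c2@6 c3@9 c4@11, authorship 11...22.334...

Answer: tllaztlltltiqd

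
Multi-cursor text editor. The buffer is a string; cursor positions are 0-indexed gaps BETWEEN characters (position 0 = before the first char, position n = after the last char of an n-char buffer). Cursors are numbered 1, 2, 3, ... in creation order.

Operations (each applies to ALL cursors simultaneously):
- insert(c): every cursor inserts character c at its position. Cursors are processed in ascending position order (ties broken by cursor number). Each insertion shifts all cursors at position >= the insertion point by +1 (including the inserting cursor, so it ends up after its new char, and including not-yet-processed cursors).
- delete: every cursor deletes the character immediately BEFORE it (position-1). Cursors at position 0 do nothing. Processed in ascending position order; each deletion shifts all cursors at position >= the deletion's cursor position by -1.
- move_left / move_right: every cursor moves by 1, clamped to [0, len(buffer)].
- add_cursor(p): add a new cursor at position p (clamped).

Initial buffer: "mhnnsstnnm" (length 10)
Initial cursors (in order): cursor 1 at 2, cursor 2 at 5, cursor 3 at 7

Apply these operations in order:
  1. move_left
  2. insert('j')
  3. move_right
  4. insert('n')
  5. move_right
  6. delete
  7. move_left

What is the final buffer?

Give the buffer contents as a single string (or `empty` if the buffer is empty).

After op 1 (move_left): buffer="mhnnsstnnm" (len 10), cursors c1@1 c2@4 c3@6, authorship ..........
After op 2 (insert('j')): buffer="mjhnnjssjtnnm" (len 13), cursors c1@2 c2@6 c3@9, authorship .1...2..3....
After op 3 (move_right): buffer="mjhnnjssjtnnm" (len 13), cursors c1@3 c2@7 c3@10, authorship .1...2..3....
After op 4 (insert('n')): buffer="mjhnnnjsnsjtnnnm" (len 16), cursors c1@4 c2@9 c3@13, authorship .1.1..2.2.3.3...
After op 5 (move_right): buffer="mjhnnnjsnsjtnnnm" (len 16), cursors c1@5 c2@10 c3@14, authorship .1.1..2.2.3.3...
After op 6 (delete): buffer="mjhnnjsnjtnnm" (len 13), cursors c1@4 c2@8 c3@11, authorship .1.1.2.23.3..
After op 7 (move_left): buffer="mjhnnjsnjtnnm" (len 13), cursors c1@3 c2@7 c3@10, authorship .1.1.2.23.3..

Answer: mjhnnjsnjtnnm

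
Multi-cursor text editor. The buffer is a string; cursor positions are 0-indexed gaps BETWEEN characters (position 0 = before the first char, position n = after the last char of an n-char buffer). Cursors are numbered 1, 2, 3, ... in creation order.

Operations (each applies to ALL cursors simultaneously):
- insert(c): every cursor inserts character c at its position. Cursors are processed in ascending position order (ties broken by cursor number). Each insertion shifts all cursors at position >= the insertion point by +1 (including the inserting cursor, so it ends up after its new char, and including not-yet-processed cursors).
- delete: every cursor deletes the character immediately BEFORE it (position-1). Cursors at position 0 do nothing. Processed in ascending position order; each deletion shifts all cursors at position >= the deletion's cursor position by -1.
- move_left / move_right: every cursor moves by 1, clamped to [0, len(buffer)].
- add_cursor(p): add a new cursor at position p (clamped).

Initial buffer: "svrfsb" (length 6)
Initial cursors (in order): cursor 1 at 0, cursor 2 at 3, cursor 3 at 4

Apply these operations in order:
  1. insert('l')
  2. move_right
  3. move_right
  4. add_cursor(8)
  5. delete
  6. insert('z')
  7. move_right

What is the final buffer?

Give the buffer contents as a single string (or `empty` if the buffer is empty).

After op 1 (insert('l')): buffer="lsvrlflsb" (len 9), cursors c1@1 c2@5 c3@7, authorship 1...2.3..
After op 2 (move_right): buffer="lsvrlflsb" (len 9), cursors c1@2 c2@6 c3@8, authorship 1...2.3..
After op 3 (move_right): buffer="lsvrlflsb" (len 9), cursors c1@3 c2@7 c3@9, authorship 1...2.3..
After op 4 (add_cursor(8)): buffer="lsvrlflsb" (len 9), cursors c1@3 c2@7 c4@8 c3@9, authorship 1...2.3..
After op 5 (delete): buffer="lsrlf" (len 5), cursors c1@2 c2@5 c3@5 c4@5, authorship 1..2.
After op 6 (insert('z')): buffer="lszrlfzzz" (len 9), cursors c1@3 c2@9 c3@9 c4@9, authorship 1.1.2.234
After op 7 (move_right): buffer="lszrlfzzz" (len 9), cursors c1@4 c2@9 c3@9 c4@9, authorship 1.1.2.234

Answer: lszrlfzzz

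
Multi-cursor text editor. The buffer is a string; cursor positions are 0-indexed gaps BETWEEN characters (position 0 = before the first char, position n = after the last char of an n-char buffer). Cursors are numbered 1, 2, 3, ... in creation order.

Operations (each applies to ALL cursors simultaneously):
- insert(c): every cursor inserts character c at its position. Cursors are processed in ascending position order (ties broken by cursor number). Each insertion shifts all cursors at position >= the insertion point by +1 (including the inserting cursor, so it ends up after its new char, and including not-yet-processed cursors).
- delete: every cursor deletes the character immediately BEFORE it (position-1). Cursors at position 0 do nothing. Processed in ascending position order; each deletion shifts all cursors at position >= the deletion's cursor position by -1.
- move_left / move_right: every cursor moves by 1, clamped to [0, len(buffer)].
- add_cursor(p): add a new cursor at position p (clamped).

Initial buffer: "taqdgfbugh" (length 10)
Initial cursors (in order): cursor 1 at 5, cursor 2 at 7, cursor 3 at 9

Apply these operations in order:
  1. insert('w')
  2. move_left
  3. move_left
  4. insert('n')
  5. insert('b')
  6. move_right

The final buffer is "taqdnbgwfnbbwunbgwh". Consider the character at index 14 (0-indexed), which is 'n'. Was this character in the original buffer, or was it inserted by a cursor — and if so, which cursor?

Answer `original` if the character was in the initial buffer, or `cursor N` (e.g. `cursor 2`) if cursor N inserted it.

After op 1 (insert('w')): buffer="taqdgwfbwugwh" (len 13), cursors c1@6 c2@9 c3@12, authorship .....1..2..3.
After op 2 (move_left): buffer="taqdgwfbwugwh" (len 13), cursors c1@5 c2@8 c3@11, authorship .....1..2..3.
After op 3 (move_left): buffer="taqdgwfbwugwh" (len 13), cursors c1@4 c2@7 c3@10, authorship .....1..2..3.
After op 4 (insert('n')): buffer="taqdngwfnbwungwh" (len 16), cursors c1@5 c2@9 c3@13, authorship ....1.1.2.2.3.3.
After op 5 (insert('b')): buffer="taqdnbgwfnbbwunbgwh" (len 19), cursors c1@6 c2@11 c3@16, authorship ....11.1.22.2.33.3.
After op 6 (move_right): buffer="taqdnbgwfnbbwunbgwh" (len 19), cursors c1@7 c2@12 c3@17, authorship ....11.1.22.2.33.3.
Authorship (.=original, N=cursor N): . . . . 1 1 . 1 . 2 2 . 2 . 3 3 . 3 .
Index 14: author = 3

Answer: cursor 3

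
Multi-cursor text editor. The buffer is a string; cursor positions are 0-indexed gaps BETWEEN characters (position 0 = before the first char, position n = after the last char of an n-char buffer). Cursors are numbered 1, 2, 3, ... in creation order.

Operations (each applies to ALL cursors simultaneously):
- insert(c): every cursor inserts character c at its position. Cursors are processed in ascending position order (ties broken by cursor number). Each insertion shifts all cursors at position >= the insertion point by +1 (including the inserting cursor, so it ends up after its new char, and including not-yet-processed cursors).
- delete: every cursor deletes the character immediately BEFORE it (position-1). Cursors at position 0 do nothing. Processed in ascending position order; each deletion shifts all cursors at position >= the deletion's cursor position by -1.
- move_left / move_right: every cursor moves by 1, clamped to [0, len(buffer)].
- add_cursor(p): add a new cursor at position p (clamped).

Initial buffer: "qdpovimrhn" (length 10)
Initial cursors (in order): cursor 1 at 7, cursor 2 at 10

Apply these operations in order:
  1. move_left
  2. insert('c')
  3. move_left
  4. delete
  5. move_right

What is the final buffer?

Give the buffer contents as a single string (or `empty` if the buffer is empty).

After op 1 (move_left): buffer="qdpovimrhn" (len 10), cursors c1@6 c2@9, authorship ..........
After op 2 (insert('c')): buffer="qdpovicmrhcn" (len 12), cursors c1@7 c2@11, authorship ......1...2.
After op 3 (move_left): buffer="qdpovicmrhcn" (len 12), cursors c1@6 c2@10, authorship ......1...2.
After op 4 (delete): buffer="qdpovcmrcn" (len 10), cursors c1@5 c2@8, authorship .....1..2.
After op 5 (move_right): buffer="qdpovcmrcn" (len 10), cursors c1@6 c2@9, authorship .....1..2.

Answer: qdpovcmrcn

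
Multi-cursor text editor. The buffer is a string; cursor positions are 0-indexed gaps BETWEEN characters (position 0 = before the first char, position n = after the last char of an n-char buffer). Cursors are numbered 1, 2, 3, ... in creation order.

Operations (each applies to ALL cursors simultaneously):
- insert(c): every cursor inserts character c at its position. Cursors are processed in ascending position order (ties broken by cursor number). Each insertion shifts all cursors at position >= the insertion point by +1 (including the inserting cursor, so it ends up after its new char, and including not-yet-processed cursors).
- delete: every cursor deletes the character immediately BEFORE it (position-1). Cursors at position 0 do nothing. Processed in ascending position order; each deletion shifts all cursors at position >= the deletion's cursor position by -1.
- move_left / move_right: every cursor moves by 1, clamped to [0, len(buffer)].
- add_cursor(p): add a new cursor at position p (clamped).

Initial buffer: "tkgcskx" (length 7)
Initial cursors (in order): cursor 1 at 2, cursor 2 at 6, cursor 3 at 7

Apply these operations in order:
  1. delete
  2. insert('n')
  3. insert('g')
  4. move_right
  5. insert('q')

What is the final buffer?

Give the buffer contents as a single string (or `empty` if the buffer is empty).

After op 1 (delete): buffer="tgcs" (len 4), cursors c1@1 c2@4 c3@4, authorship ....
After op 2 (insert('n')): buffer="tngcsnn" (len 7), cursors c1@2 c2@7 c3@7, authorship .1...23
After op 3 (insert('g')): buffer="tnggcsnngg" (len 10), cursors c1@3 c2@10 c3@10, authorship .11...2323
After op 4 (move_right): buffer="tnggcsnngg" (len 10), cursors c1@4 c2@10 c3@10, authorship .11...2323
After op 5 (insert('q')): buffer="tnggqcsnnggqq" (len 13), cursors c1@5 c2@13 c3@13, authorship .11.1..232323

Answer: tnggqcsnnggqq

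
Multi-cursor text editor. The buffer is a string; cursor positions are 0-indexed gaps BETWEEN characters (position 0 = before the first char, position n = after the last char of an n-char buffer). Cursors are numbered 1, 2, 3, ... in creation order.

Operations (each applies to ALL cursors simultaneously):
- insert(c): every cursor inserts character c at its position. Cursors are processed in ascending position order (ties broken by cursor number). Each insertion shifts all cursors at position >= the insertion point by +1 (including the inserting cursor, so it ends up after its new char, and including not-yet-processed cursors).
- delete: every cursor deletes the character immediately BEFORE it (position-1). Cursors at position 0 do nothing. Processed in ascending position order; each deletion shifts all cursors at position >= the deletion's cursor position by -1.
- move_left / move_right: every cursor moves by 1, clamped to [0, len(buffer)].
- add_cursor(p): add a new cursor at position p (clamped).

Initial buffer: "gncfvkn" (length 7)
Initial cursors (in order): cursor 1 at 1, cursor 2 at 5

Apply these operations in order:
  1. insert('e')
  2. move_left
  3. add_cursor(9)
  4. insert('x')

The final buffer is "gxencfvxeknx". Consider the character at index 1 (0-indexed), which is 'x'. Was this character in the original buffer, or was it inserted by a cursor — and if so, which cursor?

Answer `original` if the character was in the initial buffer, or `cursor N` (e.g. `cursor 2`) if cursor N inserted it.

Answer: cursor 1

Derivation:
After op 1 (insert('e')): buffer="gencfvekn" (len 9), cursors c1@2 c2@7, authorship .1....2..
After op 2 (move_left): buffer="gencfvekn" (len 9), cursors c1@1 c2@6, authorship .1....2..
After op 3 (add_cursor(9)): buffer="gencfvekn" (len 9), cursors c1@1 c2@6 c3@9, authorship .1....2..
After op 4 (insert('x')): buffer="gxencfvxeknx" (len 12), cursors c1@2 c2@8 c3@12, authorship .11....22..3
Authorship (.=original, N=cursor N): . 1 1 . . . . 2 2 . . 3
Index 1: author = 1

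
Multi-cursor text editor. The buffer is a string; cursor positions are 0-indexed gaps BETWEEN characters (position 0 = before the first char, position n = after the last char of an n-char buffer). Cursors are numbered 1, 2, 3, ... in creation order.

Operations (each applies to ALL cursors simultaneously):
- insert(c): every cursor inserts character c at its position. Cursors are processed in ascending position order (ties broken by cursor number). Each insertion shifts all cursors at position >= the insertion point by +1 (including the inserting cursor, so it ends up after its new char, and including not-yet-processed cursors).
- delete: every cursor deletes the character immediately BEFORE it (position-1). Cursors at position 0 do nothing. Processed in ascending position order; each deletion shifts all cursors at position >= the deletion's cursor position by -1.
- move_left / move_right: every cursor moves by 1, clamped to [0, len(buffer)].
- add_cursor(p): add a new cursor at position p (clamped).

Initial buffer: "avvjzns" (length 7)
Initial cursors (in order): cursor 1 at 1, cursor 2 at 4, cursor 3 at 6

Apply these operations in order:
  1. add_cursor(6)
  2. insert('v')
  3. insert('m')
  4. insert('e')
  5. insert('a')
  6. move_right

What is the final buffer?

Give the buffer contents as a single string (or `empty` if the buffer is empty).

After op 1 (add_cursor(6)): buffer="avvjzns" (len 7), cursors c1@1 c2@4 c3@6 c4@6, authorship .......
After op 2 (insert('v')): buffer="avvvjvznvvs" (len 11), cursors c1@2 c2@6 c3@10 c4@10, authorship .1...2..34.
After op 3 (insert('m')): buffer="avmvvjvmznvvmms" (len 15), cursors c1@3 c2@8 c3@14 c4@14, authorship .11...22..3434.
After op 4 (insert('e')): buffer="avmevvjvmeznvvmmees" (len 19), cursors c1@4 c2@10 c3@18 c4@18, authorship .111...222..343434.
After op 5 (insert('a')): buffer="avmeavvjvmeaznvvmmeeaas" (len 23), cursors c1@5 c2@12 c3@22 c4@22, authorship .1111...2222..34343434.
After op 6 (move_right): buffer="avmeavvjvmeaznvvmmeeaas" (len 23), cursors c1@6 c2@13 c3@23 c4@23, authorship .1111...2222..34343434.

Answer: avmeavvjvmeaznvvmmeeaas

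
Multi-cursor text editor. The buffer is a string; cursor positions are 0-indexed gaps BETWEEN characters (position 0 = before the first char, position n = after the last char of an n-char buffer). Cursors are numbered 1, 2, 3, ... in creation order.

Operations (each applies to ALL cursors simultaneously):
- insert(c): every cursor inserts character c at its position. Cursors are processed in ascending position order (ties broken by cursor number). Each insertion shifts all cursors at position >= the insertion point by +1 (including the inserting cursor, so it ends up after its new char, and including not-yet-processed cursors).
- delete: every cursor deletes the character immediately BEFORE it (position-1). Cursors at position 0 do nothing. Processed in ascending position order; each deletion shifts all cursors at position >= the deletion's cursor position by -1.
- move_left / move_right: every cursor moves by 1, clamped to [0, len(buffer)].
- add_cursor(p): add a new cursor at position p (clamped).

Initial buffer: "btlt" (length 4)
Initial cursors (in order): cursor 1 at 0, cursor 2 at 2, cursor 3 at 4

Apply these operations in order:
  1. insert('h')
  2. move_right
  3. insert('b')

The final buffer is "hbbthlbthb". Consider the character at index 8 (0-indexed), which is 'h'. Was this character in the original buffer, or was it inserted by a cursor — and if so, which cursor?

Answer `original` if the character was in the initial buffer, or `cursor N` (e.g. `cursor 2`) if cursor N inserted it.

After op 1 (insert('h')): buffer="hbthlth" (len 7), cursors c1@1 c2@4 c3@7, authorship 1..2..3
After op 2 (move_right): buffer="hbthlth" (len 7), cursors c1@2 c2@5 c3@7, authorship 1..2..3
After op 3 (insert('b')): buffer="hbbthlbthb" (len 10), cursors c1@3 c2@7 c3@10, authorship 1.1.2.2.33
Authorship (.=original, N=cursor N): 1 . 1 . 2 . 2 . 3 3
Index 8: author = 3

Answer: cursor 3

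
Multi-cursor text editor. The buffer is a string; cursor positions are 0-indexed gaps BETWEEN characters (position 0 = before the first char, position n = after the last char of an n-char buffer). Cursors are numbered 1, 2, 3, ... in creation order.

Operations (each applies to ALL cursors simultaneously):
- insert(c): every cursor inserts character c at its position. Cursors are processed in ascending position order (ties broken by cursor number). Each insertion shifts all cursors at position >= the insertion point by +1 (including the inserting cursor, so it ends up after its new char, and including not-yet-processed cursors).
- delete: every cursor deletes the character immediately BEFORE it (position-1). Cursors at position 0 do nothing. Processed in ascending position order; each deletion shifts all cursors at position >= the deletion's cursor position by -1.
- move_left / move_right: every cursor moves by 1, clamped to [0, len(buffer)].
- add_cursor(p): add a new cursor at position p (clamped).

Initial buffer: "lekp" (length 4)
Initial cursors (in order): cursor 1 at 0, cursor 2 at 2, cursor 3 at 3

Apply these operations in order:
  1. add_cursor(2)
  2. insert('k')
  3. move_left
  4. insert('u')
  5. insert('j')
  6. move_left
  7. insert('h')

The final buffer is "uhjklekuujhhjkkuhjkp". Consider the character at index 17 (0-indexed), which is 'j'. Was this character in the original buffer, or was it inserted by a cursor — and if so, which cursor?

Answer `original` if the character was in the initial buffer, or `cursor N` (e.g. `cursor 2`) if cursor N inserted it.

Answer: cursor 3

Derivation:
After op 1 (add_cursor(2)): buffer="lekp" (len 4), cursors c1@0 c2@2 c4@2 c3@3, authorship ....
After op 2 (insert('k')): buffer="klekkkkp" (len 8), cursors c1@1 c2@5 c4@5 c3@7, authorship 1..24.3.
After op 3 (move_left): buffer="klekkkkp" (len 8), cursors c1@0 c2@4 c4@4 c3@6, authorship 1..24.3.
After op 4 (insert('u')): buffer="uklekuukkukp" (len 12), cursors c1@1 c2@7 c4@7 c3@10, authorship 11..2244.33.
After op 5 (insert('j')): buffer="ujklekuujjkkujkp" (len 16), cursors c1@2 c2@10 c4@10 c3@14, authorship 111..224244.333.
After op 6 (move_left): buffer="ujklekuujjkkujkp" (len 16), cursors c1@1 c2@9 c4@9 c3@13, authorship 111..224244.333.
After op 7 (insert('h')): buffer="uhjklekuujhhjkkuhjkp" (len 20), cursors c1@2 c2@12 c4@12 c3@17, authorship 1111..22422444.3333.
Authorship (.=original, N=cursor N): 1 1 1 1 . . 2 2 4 2 2 4 4 4 . 3 3 3 3 .
Index 17: author = 3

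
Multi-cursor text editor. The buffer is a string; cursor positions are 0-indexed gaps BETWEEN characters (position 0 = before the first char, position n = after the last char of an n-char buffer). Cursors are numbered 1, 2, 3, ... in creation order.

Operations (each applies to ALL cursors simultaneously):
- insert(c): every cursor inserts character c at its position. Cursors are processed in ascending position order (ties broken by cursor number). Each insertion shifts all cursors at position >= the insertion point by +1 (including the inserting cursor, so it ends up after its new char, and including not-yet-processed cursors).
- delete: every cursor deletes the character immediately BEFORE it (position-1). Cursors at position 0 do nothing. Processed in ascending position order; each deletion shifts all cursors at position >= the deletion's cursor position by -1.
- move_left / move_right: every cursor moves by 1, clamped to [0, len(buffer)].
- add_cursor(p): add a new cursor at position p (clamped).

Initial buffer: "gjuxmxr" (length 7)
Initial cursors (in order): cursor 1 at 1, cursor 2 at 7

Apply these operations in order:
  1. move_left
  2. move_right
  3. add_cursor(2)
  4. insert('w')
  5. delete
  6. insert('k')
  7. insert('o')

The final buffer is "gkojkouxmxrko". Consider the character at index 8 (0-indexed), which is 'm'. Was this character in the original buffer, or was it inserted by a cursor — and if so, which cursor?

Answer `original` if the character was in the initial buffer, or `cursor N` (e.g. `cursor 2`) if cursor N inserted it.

After op 1 (move_left): buffer="gjuxmxr" (len 7), cursors c1@0 c2@6, authorship .......
After op 2 (move_right): buffer="gjuxmxr" (len 7), cursors c1@1 c2@7, authorship .......
After op 3 (add_cursor(2)): buffer="gjuxmxr" (len 7), cursors c1@1 c3@2 c2@7, authorship .......
After op 4 (insert('w')): buffer="gwjwuxmxrw" (len 10), cursors c1@2 c3@4 c2@10, authorship .1.3.....2
After op 5 (delete): buffer="gjuxmxr" (len 7), cursors c1@1 c3@2 c2@7, authorship .......
After op 6 (insert('k')): buffer="gkjkuxmxrk" (len 10), cursors c1@2 c3@4 c2@10, authorship .1.3.....2
After op 7 (insert('o')): buffer="gkojkouxmxrko" (len 13), cursors c1@3 c3@6 c2@13, authorship .11.33.....22
Authorship (.=original, N=cursor N): . 1 1 . 3 3 . . . . . 2 2
Index 8: author = original

Answer: original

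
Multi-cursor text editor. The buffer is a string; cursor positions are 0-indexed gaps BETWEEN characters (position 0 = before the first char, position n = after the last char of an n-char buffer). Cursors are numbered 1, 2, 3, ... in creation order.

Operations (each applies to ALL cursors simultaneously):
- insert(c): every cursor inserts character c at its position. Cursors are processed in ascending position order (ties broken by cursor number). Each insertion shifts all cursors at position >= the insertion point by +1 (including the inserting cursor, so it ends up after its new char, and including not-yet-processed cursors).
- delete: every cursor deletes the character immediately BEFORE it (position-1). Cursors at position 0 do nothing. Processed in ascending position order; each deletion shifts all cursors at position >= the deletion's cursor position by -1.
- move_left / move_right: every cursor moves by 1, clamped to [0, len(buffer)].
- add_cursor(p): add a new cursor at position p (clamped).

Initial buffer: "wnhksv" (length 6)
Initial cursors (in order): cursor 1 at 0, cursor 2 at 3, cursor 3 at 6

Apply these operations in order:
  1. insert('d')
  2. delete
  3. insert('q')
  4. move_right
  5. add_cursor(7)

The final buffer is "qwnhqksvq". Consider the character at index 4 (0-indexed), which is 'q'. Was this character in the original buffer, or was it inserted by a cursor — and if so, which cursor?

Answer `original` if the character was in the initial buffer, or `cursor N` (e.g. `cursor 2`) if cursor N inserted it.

After op 1 (insert('d')): buffer="dwnhdksvd" (len 9), cursors c1@1 c2@5 c3@9, authorship 1...2...3
After op 2 (delete): buffer="wnhksv" (len 6), cursors c1@0 c2@3 c3@6, authorship ......
After op 3 (insert('q')): buffer="qwnhqksvq" (len 9), cursors c1@1 c2@5 c3@9, authorship 1...2...3
After op 4 (move_right): buffer="qwnhqksvq" (len 9), cursors c1@2 c2@6 c3@9, authorship 1...2...3
After op 5 (add_cursor(7)): buffer="qwnhqksvq" (len 9), cursors c1@2 c2@6 c4@7 c3@9, authorship 1...2...3
Authorship (.=original, N=cursor N): 1 . . . 2 . . . 3
Index 4: author = 2

Answer: cursor 2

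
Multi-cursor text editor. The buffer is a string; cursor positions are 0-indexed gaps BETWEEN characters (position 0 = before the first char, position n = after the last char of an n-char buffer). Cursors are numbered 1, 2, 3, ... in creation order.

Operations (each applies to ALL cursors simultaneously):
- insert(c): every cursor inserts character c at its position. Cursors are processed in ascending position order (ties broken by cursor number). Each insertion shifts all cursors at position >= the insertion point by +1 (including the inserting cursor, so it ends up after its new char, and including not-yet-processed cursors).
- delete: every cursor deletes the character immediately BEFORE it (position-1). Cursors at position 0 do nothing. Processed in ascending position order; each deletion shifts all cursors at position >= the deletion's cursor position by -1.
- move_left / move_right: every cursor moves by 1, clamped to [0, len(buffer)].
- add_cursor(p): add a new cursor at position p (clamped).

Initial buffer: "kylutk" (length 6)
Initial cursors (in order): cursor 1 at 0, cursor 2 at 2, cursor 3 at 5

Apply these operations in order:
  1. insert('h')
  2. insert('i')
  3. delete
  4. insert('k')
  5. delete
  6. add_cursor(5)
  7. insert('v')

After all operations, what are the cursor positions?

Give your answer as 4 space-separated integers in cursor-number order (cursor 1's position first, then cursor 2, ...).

After op 1 (insert('h')): buffer="hkyhluthk" (len 9), cursors c1@1 c2@4 c3@8, authorship 1..2...3.
After op 2 (insert('i')): buffer="hikyhiluthik" (len 12), cursors c1@2 c2@6 c3@11, authorship 11..22...33.
After op 3 (delete): buffer="hkyhluthk" (len 9), cursors c1@1 c2@4 c3@8, authorship 1..2...3.
After op 4 (insert('k')): buffer="hkkyhkluthkk" (len 12), cursors c1@2 c2@6 c3@11, authorship 11..22...33.
After op 5 (delete): buffer="hkyhluthk" (len 9), cursors c1@1 c2@4 c3@8, authorship 1..2...3.
After op 6 (add_cursor(5)): buffer="hkyhluthk" (len 9), cursors c1@1 c2@4 c4@5 c3@8, authorship 1..2...3.
After op 7 (insert('v')): buffer="hvkyhvlvuthvk" (len 13), cursors c1@2 c2@6 c4@8 c3@12, authorship 11..22.4..33.

Answer: 2 6 12 8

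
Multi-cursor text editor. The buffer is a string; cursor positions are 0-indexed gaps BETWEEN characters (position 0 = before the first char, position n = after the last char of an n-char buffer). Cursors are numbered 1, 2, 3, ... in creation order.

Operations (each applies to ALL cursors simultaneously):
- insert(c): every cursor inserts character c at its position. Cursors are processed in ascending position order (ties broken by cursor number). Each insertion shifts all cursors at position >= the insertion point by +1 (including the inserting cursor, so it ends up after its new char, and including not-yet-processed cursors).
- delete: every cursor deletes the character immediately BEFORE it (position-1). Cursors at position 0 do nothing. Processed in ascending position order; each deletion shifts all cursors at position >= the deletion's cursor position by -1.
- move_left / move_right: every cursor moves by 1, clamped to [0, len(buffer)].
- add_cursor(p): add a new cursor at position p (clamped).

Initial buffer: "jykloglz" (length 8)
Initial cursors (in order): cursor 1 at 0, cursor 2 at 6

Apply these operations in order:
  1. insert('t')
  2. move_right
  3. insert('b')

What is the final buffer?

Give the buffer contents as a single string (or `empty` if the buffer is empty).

Answer: tjbyklogtlbz

Derivation:
After op 1 (insert('t')): buffer="tjyklogtlz" (len 10), cursors c1@1 c2@8, authorship 1......2..
After op 2 (move_right): buffer="tjyklogtlz" (len 10), cursors c1@2 c2@9, authorship 1......2..
After op 3 (insert('b')): buffer="tjbyklogtlbz" (len 12), cursors c1@3 c2@11, authorship 1.1.....2.2.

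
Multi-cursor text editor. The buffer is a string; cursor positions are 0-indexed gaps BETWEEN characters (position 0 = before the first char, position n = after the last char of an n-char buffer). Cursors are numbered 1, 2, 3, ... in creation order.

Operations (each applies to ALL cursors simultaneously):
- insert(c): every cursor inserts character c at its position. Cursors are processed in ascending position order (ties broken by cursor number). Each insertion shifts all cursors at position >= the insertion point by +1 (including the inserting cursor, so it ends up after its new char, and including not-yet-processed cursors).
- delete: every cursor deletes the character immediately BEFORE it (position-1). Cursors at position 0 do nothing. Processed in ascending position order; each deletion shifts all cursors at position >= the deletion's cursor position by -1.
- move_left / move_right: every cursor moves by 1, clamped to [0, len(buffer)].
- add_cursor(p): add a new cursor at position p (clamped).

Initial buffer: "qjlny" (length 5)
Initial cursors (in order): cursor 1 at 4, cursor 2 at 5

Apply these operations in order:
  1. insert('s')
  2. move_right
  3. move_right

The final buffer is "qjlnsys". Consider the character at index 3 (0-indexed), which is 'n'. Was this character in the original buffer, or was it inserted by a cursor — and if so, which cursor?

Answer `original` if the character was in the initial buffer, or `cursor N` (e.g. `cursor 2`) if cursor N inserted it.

Answer: original

Derivation:
After op 1 (insert('s')): buffer="qjlnsys" (len 7), cursors c1@5 c2@7, authorship ....1.2
After op 2 (move_right): buffer="qjlnsys" (len 7), cursors c1@6 c2@7, authorship ....1.2
After op 3 (move_right): buffer="qjlnsys" (len 7), cursors c1@7 c2@7, authorship ....1.2
Authorship (.=original, N=cursor N): . . . . 1 . 2
Index 3: author = original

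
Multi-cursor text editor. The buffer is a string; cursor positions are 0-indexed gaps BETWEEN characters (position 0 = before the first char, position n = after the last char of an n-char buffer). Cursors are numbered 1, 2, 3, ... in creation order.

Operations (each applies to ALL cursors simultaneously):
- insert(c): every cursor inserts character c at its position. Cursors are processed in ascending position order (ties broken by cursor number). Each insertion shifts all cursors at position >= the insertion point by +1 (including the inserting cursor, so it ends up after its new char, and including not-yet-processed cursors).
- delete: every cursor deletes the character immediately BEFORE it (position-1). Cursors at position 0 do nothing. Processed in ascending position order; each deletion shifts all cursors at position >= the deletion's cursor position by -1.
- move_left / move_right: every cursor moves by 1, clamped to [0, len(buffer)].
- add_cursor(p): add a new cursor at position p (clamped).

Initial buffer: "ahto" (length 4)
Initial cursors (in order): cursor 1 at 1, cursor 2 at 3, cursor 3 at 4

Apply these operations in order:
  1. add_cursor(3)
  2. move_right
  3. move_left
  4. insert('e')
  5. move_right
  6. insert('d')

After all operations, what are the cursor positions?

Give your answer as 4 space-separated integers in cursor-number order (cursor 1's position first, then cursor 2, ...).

Answer: 4 12 12 12

Derivation:
After op 1 (add_cursor(3)): buffer="ahto" (len 4), cursors c1@1 c2@3 c4@3 c3@4, authorship ....
After op 2 (move_right): buffer="ahto" (len 4), cursors c1@2 c2@4 c3@4 c4@4, authorship ....
After op 3 (move_left): buffer="ahto" (len 4), cursors c1@1 c2@3 c3@3 c4@3, authorship ....
After op 4 (insert('e')): buffer="aehteeeo" (len 8), cursors c1@2 c2@7 c3@7 c4@7, authorship .1..234.
After op 5 (move_right): buffer="aehteeeo" (len 8), cursors c1@3 c2@8 c3@8 c4@8, authorship .1..234.
After op 6 (insert('d')): buffer="aehdteeeoddd" (len 12), cursors c1@4 c2@12 c3@12 c4@12, authorship .1.1.234.234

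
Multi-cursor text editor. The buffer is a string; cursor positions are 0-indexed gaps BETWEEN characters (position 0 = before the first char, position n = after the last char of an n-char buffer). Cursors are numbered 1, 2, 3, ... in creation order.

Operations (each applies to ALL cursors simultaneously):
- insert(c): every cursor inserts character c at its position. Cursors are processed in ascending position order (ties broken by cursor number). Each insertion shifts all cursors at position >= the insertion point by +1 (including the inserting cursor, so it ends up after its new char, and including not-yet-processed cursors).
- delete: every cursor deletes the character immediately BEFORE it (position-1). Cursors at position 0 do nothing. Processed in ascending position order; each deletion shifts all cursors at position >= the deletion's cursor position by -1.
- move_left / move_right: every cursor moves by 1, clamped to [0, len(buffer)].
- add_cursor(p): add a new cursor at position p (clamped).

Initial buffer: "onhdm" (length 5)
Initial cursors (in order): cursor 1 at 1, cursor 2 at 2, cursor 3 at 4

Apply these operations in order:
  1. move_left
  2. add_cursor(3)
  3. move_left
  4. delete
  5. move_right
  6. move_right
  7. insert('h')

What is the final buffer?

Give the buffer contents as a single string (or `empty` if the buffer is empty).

Answer: hdhhhhm

Derivation:
After op 1 (move_left): buffer="onhdm" (len 5), cursors c1@0 c2@1 c3@3, authorship .....
After op 2 (add_cursor(3)): buffer="onhdm" (len 5), cursors c1@0 c2@1 c3@3 c4@3, authorship .....
After op 3 (move_left): buffer="onhdm" (len 5), cursors c1@0 c2@0 c3@2 c4@2, authorship .....
After op 4 (delete): buffer="hdm" (len 3), cursors c1@0 c2@0 c3@0 c4@0, authorship ...
After op 5 (move_right): buffer="hdm" (len 3), cursors c1@1 c2@1 c3@1 c4@1, authorship ...
After op 6 (move_right): buffer="hdm" (len 3), cursors c1@2 c2@2 c3@2 c4@2, authorship ...
After op 7 (insert('h')): buffer="hdhhhhm" (len 7), cursors c1@6 c2@6 c3@6 c4@6, authorship ..1234.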